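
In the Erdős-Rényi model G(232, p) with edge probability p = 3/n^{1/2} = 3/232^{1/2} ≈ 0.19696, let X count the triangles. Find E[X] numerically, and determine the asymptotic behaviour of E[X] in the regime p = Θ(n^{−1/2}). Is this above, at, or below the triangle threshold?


Number of potential triangles: C(232, 3) = 2054360.
Each occurs with probability p³ ≈ (0.19696)³ ≈ 7.6406761e-03.
By linearity: E[X] = C(232, 3)·p³ ≈ 2054360 · 7.6406761e-03 ≈ 15696.69925.
Since α = 1/2 < 1, p = c/n^{1/2} ≫ 1/n is above the triangle threshold p ~ 1/n. Asymptotically E[X] ~ (c³/6)·n^{3(1−α)} = (3³/6)·n^{1.5} → ∞; triangles are abundant w.h.p.

E[X] ≈ 15696.69925; in regime p = Θ(1/n^{1/2}) E[X] diverges (above the triangle threshold p ~ 1/n).


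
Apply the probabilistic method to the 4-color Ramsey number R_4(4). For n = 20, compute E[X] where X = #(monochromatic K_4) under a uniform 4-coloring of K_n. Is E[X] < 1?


E[X] = C(20, 4) · 4^{1 − 6} = 4845 · 4^{−5} = 4845/1024.
As a reduced fraction: E[X] = 4845/1024 ≈ 4.73145.
Is E[X] < 1? NO.
Since E[X] ≥ 1, the first-moment bound is inconclusive at n = 20; it does NOT by itself certify R_4(4) > 20.

E[X] = 4845/1024 ≈ 4.73145; E[X] ≥ 1; first-moment method inconclusive here.


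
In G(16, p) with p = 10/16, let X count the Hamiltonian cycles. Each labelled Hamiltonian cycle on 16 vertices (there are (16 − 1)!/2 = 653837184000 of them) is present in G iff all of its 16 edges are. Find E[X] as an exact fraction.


K_16 has (16 − 1)!/2 = 653837184000 labelled Hamiltonian cycles.
For each such Hamiltonian cycle H, let X_H = 1 if all 16 edges of H are present in G. Then P[X_H = 1] = p^{16} = (5/8)^{16} = 152587890625/281474976710656.
By linearity of expectation: E[X] = Σ_H E[X_H] = 653837184000 · p^{16} = 653837184000 · 152587890625/281474976710656 = 97429332733154296875/274877906944.
Numerically: E[X] ≈ 3.54e+08.

E[X] = 653837184000 · (5/8)^{16} = 97429332733154296875/274877906944 ≈ 3.54e+08.


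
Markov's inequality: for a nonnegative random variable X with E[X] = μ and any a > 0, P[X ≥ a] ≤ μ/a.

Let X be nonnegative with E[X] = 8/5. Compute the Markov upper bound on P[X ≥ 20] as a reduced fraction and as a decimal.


μ = E[X] = 8/5, a = 20.
Markov: P[X ≥ 20] ≤ μ/a = (8/5)/20 = 2/25.
Numerically: ≈ 0.08000.
(Since a = 20 > μ = 1.60000, the bound 2/25 is < 1 and informative.)

P[X ≥ 20] ≤ 2/25 ≈ 0.08000.


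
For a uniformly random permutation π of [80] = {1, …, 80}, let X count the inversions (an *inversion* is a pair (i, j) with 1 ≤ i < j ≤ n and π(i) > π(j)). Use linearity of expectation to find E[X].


Write X = Σ X_I over the C(80, 2) = 3160 pairs i < j, with X_I the indicator of one inversion.
There are 3160 indicators.
For each fixed pair i < j, the values π(i) and π(j) are two distinct elements of {1, …, 80} in uniformly random order; by symmetry P[π(i) > π(j)] = 1/2.
By linearity: E[X] = 3160 · (1/2) = C(80, 2) · (1/2) = 3160/2 = 1580 ≈ 1580.00000.

E[X] = 1580 = 1580.00000.


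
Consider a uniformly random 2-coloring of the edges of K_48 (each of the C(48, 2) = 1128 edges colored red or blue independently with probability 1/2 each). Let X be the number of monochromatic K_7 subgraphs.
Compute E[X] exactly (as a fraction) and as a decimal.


Let X = Σ_S X_S over the C(48, 7) = 73629072 subsets S of size 7, where X_S = 1 if the K_7 on S is monochromatic.
For a fixed S, the K_7 on S has C(7, 2) = 21 edges. P[all 21 edges red] = (1/2)^21, and likewise for blue, so P[monochromatic] = 2·(1/2)^21 = 2^{1 − 21} = 1/1048576.
Summing: E[X] = C(48, 7) · 2^{1 − 21} = 73629072 · 1/1048576 = 4601817/65536.
Numerically: E[X] ≈ 70.218.

E[X] = C(48,7)·2^(1−C(7,2)) = 4601817/65536 ≈ 70.218.


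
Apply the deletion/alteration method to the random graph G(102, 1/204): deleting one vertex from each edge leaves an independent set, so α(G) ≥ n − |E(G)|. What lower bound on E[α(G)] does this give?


E[|E(G)|] = C(102, 2)·p = 5151 · (1/204) = 101/4.
E[α(G)] ≥ n − E[|E(G)|] = 102 − 101/4 = 307/4.
Numerically: ≈ 76.7500.
(This is only a lower bound; the true E[α(G)] may be larger.)

E[α(G)] ≥ 307/4 ≈ 76.7500.


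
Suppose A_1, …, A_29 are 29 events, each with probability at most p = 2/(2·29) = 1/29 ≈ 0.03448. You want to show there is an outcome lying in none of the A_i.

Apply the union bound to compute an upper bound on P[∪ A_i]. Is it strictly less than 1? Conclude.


Union bound: P[∪_{i=1}^{29} A_i] ≤ Σ_i P[A_i] ≤ 29·p = 29·(1/29) = 1.
Numerically: 1 ≈ 1.00000.
Is 1 < 1? NO.
Since the bound 1 is ≥ 1, the union bound is uninformative here; it does NOT by itself certify existence.

29·p = 1 ≈ 1.00000; existence NOT certified by the union bound.


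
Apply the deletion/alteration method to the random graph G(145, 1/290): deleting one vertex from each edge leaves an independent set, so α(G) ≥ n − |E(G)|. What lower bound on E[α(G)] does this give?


E[|E(G)|] = C(145, 2)·p = 10440 · (1/290) = 36.
E[α(G)] ≥ n − E[|E(G)|] = 145 − 36 = 109.
Numerically: ≈ 109.000000.
(This is only a lower bound; the true E[α(G)] may be larger.)

E[α(G)] ≥ 109 ≈ 109.000000.


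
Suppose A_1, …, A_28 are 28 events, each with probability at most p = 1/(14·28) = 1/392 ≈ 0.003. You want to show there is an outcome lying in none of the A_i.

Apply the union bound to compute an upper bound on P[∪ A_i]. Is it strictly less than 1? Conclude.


Union bound: P[∪_{i=1}^{28} A_i] ≤ Σ_i P[A_i] ≤ 28·p = 28·(1/392) = 1/14.
Numerically: 1/14 ≈ 0.071.
Is 1/14 < 1? YES.
Since P[∪ A_i] ≤ 1/14 < 1, the complement has P[∩ A_i^c] ≥ 1 − 1/14 = 13/14 > 0, so some outcome avoids every A_i.

28·p = 1/14 ≈ 0.071; existence CERTIFIED by the union bound.


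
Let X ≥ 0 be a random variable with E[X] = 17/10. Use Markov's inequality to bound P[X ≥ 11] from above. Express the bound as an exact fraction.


μ = E[X] = 17/10, a = 11.
Markov: P[X ≥ 11] ≤ μ/a = (17/10)/11 = 17/110.
Numerically: ≈ 0.154545.
(Since a = 11 > μ = 1.700000, the bound 17/110 is < 1 and informative.)

P[X ≥ 11] ≤ 17/110 ≈ 0.154545.


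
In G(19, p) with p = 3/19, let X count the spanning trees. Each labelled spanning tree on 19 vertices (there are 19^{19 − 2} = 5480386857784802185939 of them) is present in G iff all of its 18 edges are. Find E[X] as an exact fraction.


K_19 has 19^{19 − 2} = 5480386857784802185939 labelled spanning trees.
For each such spanning tree H, let X_H = 1 if all 18 edges of H are present in G. Then P[X_H = 1] = p^{18} = (3/19)^{18} = 387420489/104127350297911241532841.
By linearity of expectation: E[X] = Σ_H E[X_H] = 5480386857784802185939 · p^{18} = 5480386857784802185939 · 387420489/104127350297911241532841 = 387420489/19.
Numerically: E[X] ≈ 2.03906e+07.

E[X] = 5480386857784802185939 · (3/19)^{18} = 387420489/19 ≈ 2.03906e+07.


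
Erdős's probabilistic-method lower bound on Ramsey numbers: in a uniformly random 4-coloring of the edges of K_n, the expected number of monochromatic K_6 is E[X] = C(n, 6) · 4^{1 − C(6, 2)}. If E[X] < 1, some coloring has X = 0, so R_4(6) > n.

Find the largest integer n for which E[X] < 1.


We need C(n, 6) · 4^{1 − 15} < 1, i.e. C(n, 6) < 4^{15 − 1} = 268435456.
Check values of n near the boundary:
  n = 73: C(73, 6) = 170230452; 170230452 < 268435456? YES
  n = 74: C(74, 6) = 185250786; 185250786 < 268435456? YES
  n = 75: C(75, 6) = 201359550; 201359550 < 268435456? YES
  n = 76: C(76, 6) = 218618940; 218618940 < 268435456? YES
  n = 77: C(77, 6) = 237093780; 237093780 < 268435456? YES
  n = 78: C(78, 6) = 256851595; 256851595 < 268435456? YES
  n = 79: C(79, 6) = 277962685; 277962685 < 268435456? NO
  n = 80: C(80, 6) = 300500200; 300500200 < 268435456? NO
  n = 81: C(81, 6) = 324540216; 324540216 < 268435456? NO
The largest n with C(n, 6) < 268435456 is n = 78 (where E[X] = 256851595/268435456 ≈ 0.957). Hence R_4(6) > 78, i.e. R_4(6) ≥ 79.

Largest n = 78; hence R_4(6) > 78.


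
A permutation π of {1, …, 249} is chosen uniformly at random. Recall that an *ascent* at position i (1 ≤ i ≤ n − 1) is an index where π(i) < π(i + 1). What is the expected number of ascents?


Write X = Σ X_I over i = 1, …, 248, with X_I the indicator of one ascent.
There are 248 indicators.
For each fixed i, the pair (π(i), π(i+1)) is a uniformly random ordered pair of distinct values from {1, …, 249}; by symmetry P[π(i) < π(i+1)] = 1/2.
By linearity: E[X] = 248 · (1/2) = (249 − 1) · (1/2) = 124 ≈ 124.000.

E[X] = 124 = 124.000.


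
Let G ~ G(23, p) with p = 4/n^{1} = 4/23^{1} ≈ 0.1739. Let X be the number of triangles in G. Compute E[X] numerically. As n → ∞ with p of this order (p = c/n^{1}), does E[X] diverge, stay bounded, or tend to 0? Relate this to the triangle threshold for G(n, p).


Number of potential triangles: C(23, 3) = 1771.
Each occurs with probability p³ ≈ (0.1739)³ ≈ 5.260130e-03.
By linearity: E[X] = C(23, 3)·p³ ≈ 1771 · 5.260130e-03 ≈ 9.3157.
Here α = 1, so p = 4/n is exactly at the triangle threshold p ~ 1/n. Asymptotically E[X] → c³/6 = 4³/6 = 32/3 ≈ 10.6667, a bounded constant. In this regime the triangle count is asymptotically Poisson(c³/6).

E[X] ≈ 9.3157; in regime p = Θ(1/n^{1}) E[X] stays bounded (at the triangle threshold p ~ 1/n).


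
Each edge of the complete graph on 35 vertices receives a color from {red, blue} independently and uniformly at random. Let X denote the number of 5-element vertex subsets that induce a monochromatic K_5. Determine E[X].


Let X = Σ_S X_S over the C(35, 5) = 324632 subsets S of size 5, where X_S = 1 if the K_5 on S is monochromatic.
For a fixed S, the K_5 on S has C(5, 2) = 10 edges. P[all 10 edges red] = (1/2)^10, and likewise for blue, so P[monochromatic] = 2·(1/2)^10 = 2^{1 − 10} = 1/512.
By linearity of expectation: E[X] = C(35, 5) · 2^{1 − 10} = 324632 · 1/512 = 40579/64.
Numerically: E[X] ≈ 634.04688.

E[X] = C(35,5)·2^(1−C(5,2)) = 40579/64 ≈ 634.04688.


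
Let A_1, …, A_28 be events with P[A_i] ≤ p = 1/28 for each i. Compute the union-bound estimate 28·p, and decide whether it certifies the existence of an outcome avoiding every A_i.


Union bound: P[∪_{i=1}^{28} A_i] ≤ Σ_i P[A_i] ≤ 28·p = 28·(1/28) = 1.
Numerically: 1 ≈ 1.0000.
Is 1 < 1? NO.
Since the bound 1 is ≥ 1, the union bound is uninformative here; it does NOT by itself certify existence.

28·p = 1 ≈ 1.0000; existence NOT certified by the union bound.


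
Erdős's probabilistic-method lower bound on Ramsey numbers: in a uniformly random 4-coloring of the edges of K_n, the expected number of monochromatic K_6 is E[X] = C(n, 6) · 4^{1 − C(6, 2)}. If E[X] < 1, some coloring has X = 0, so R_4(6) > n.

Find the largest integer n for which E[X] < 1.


We need C(n, 6) · 4^{1 − 15} < 1, i.e. C(n, 6) < 4^{15 − 1} = 268435456.
Check values of n near the boundary:
  n = 72: C(72, 6) = 156238908; 156238908 < 268435456? YES
  n = 73: C(73, 6) = 170230452; 170230452 < 268435456? YES
  n = 74: C(74, 6) = 185250786; 185250786 < 268435456? YES
  n = 75: C(75, 6) = 201359550; 201359550 < 268435456? YES
  n = 76: C(76, 6) = 218618940; 218618940 < 268435456? YES
  n = 77: C(77, 6) = 237093780; 237093780 < 268435456? YES
  n = 78: C(78, 6) = 256851595; 256851595 < 268435456? YES
  n = 79: C(79, 6) = 277962685; 277962685 < 268435456? NO
The largest n with C(n, 6) < 268435456 is n = 78 (where E[X] = 256851595/268435456 ≈ 0.956847). Hence R_4(6) > 78, i.e. R_4(6) ≥ 79.

Largest n = 78; hence R_4(6) > 78.


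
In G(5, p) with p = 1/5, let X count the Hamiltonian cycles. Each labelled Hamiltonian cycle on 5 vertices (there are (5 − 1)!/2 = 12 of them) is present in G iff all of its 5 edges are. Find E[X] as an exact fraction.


K_5 has (5 − 1)!/2 = 12 labelled Hamiltonian cycles.
For each such Hamiltonian cycle H, let X_H = 1 if all 5 edges of H are present in G. Then P[X_H = 1] = p^{5} = (1/5)^{5} = 1/3125.
By linearity of expectation: E[X] = Σ_H E[X_H] = 12 · p^{5} = 12 · 1/3125 = 12/3125.
Numerically: E[X] ≈ 0.00384.

E[X] = 12 · (1/5)^{5} = 12/3125 ≈ 0.00384.


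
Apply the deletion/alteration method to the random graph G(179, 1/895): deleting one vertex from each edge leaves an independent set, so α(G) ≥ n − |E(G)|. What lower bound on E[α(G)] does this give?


E[|E(G)|] = C(179, 2)·p = 15931 · (1/895) = 89/5.
E[α(G)] ≥ n − E[|E(G)|] = 179 − 89/5 = 806/5.
Numerically: ≈ 161.200.
(This is only a lower bound; the true E[α(G)] may be larger.)

E[α(G)] ≥ 806/5 ≈ 161.200.


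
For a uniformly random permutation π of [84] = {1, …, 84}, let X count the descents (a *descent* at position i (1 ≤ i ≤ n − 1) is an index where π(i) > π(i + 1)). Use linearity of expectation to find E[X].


Write X = Σ X_I over i = 1, …, 83, with X_I the indicator of one descent.
There are 83 indicators.
For each fixed i, the pair (π(i), π(i+1)) is a uniformly random ordered pair of distinct values from {1, …, 84}; by symmetry P[π(i) > π(i+1)] = 1/2.
By linearity: E[X] = 83 · (1/2) = (84 − 1) · (1/2) = 83/2 ≈ 41.5000.

E[X] = 83/2 = 41.5000.


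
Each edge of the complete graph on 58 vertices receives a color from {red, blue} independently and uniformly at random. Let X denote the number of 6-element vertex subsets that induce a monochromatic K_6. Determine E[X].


Let X = Σ_S X_S over the C(58, 6) = 40475358 subsets S of size 6, where X_S = 1 if the K_6 on S is monochromatic.
For a fixed S, the K_6 on S has C(6, 2) = 15 edges. P[all 15 edges red] = (1/2)^15, and likewise for blue, so P[monochromatic] = 2·(1/2)^15 = 2^{1 − 15} = 1/16384.
Summing: E[X] = C(58, 6) · 2^{1 − 15} = 40475358 · 1/16384 = 20237679/8192.
Numerically: E[X] ≈ 2470.41980.

E[X] = C(58,6)·2^(1−C(6,2)) = 20237679/8192 ≈ 2470.41980.


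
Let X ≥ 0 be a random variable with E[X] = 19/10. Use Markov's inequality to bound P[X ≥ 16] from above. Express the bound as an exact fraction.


μ = E[X] = 19/10, a = 16.
Markov: P[X ≥ 16] ≤ μ/a = (19/10)/16 = 19/160.
Numerically: ≈ 0.119.
(Since a = 16 > μ = 1.900, the bound 19/160 is < 1 and informative.)

P[X ≥ 16] ≤ 19/160 ≈ 0.119.


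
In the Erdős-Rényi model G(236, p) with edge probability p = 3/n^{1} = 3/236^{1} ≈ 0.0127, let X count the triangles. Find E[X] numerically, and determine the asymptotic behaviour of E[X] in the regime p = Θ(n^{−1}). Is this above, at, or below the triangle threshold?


Number of potential triangles: C(236, 3) = 2162940.
Each occurs with probability p³ ≈ (0.0127)³ ≈ 2.05413e-06.
By linearity: E[X] = C(236, 3)·p³ ≈ 2162940 · 2.05413e-06 ≈ 4.443.
Here α = 1, so p = 3/n is exactly at the triangle threshold p ~ 1/n. Asymptotically E[X] → c³/6 = 3³/6 = 9/2 ≈ 4.500, a bounded constant. In this regime the triangle count is asymptotically Poisson(c³/6).

E[X] ≈ 4.443; in regime p = Θ(1/n^{1}) E[X] stays bounded (at the triangle threshold p ~ 1/n).


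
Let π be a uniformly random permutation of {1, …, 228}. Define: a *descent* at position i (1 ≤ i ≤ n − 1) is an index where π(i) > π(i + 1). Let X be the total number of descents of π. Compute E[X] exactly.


Write X = Σ X_I over i = 1, …, 227, with X_I the indicator of one descent.
There are 227 indicators.
For each fixed i, the pair (π(i), π(i+1)) is a uniformly random ordered pair of distinct values from {1, …, 228}; by symmetry P[π(i) > π(i+1)] = 1/2.
By linearity: E[X] = 227 · (1/2) = (228 − 1) · (1/2) = 227/2 ≈ 113.500.

E[X] = 227/2 = 113.500.


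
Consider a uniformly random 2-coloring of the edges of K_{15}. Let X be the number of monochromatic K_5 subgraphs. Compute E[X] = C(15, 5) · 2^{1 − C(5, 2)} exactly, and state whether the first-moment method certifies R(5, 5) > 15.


E[X] = C(15, 5) · 2^{1 − 10} = 3003 · 2^{−9} = 3003/512.
As a reduced fraction: E[X] = 3003/512 ≈ 5.8652344.
Is E[X] < 1? NO.
Since E[X] ≥ 1, the first-moment bound is inconclusive at n = 15; it does NOT by itself certify R(5, 5) > 15.

E[X] = 3003/512 ≈ 5.8652344; E[X] ≥ 1; first-moment method inconclusive here.


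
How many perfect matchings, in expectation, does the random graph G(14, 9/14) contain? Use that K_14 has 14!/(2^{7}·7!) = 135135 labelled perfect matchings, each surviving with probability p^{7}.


K_14 has 14!/(2^{7}·7!) = 135135 labelled perfect matchings.
For each such perfect matching H, let X_H = 1 if all 7 edges of H are present in G. Then P[X_H = 1] = p^{7} = (9/14)^{7} = 4782969/105413504.
Summing the indicators: E[X] = Σ_H E[X_H] = 135135 · p^{7} = 135135 · 4782969/105413504 = 92335216545/15059072.
Numerically: E[X] ≈ 6132.

E[X] = 135135 · (9/14)^{7} = 92335216545/15059072 ≈ 6132.


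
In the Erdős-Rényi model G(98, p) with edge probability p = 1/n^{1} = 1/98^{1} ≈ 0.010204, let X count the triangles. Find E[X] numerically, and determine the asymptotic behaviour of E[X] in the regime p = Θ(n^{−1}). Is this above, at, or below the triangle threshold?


Number of potential triangles: C(98, 3) = 152096.
Each occurs with probability p³ ≈ (0.010204)³ ≈ 1.0624825e-06.
By linearity: E[X] = C(98, 3)·p³ ≈ 152096 · 1.0624825e-06 ≈ 0.16160.
Here α = 1, so p = 1/n is exactly at the triangle threshold p ~ 1/n. Asymptotically E[X] → c³/6 = 1³/6 = 1/6 ≈ 0.16667, a bounded constant. In this regime the triangle count is asymptotically Poisson(c³/6).

E[X] ≈ 0.16160; in regime p = Θ(1/n^{1}) E[X] stays bounded (at the triangle threshold p ~ 1/n).


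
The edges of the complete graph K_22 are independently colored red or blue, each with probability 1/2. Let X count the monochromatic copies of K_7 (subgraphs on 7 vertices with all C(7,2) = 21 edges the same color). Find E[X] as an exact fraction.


Let X = Σ_S X_S over the C(22, 7) = 170544 subsets S of size 7, where X_S = 1 if the K_7 on S is monochromatic.
For a fixed S, the K_7 on S has C(7, 2) = 21 edges. P[all 21 edges red] = (1/2)^21, and likewise for blue, so P[monochromatic] = 2·(1/2)^21 = 2^{1 − 21} = 1/1048576.
By linearity of expectation: E[X] = C(22, 7) · 2^{1 − 21} = 170544 · 1/1048576 = 10659/65536.
Numerically: E[X] ≈ 0.1626.

E[X] = C(22,7)·2^(1−C(7,2)) = 10659/65536 ≈ 0.1626.


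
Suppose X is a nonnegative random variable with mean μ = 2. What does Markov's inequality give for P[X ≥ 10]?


μ = E[X] = 2, a = 10.
Markov: P[X ≥ 10] ≤ μ/a = (2)/10 = 1/5.
Numerically: ≈ 0.200000.
(Since a = 10 > μ = 2.000000, the bound 1/5 is < 1 and informative.)

P[X ≥ 10] ≤ 1/5 ≈ 0.200000.


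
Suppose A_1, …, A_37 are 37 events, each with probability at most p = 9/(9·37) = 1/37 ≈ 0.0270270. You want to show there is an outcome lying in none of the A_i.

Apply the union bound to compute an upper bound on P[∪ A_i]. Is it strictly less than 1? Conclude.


Union bound: P[∪_{i=1}^{37} A_i] ≤ Σ_i P[A_i] ≤ 37·p = 37·(1/37) = 1.
Numerically: 1 ≈ 1.0000000.
Is 1 < 1? NO.
Since the bound 1 is ≥ 1, the union bound is uninformative here; it does NOT by itself certify existence.

37·p = 1 ≈ 1.0000000; existence NOT certified by the union bound.


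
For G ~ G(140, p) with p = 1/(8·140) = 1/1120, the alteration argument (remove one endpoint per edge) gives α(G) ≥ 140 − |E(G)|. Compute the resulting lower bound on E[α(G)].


E[|E(G)|] = C(140, 2)·p = 9730 · (1/1120) = 139/16.
E[α(G)] ≥ n − E[|E(G)|] = 140 − 139/16 = 2101/16.
Numerically: ≈ 131.3125.
(This is only a lower bound; the true E[α(G)] may be larger.)

E[α(G)] ≥ 2101/16 ≈ 131.3125.


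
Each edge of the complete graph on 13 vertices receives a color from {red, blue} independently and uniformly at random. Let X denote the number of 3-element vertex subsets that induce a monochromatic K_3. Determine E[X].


Let X = Σ_S X_S over the C(13, 3) = 286 subsets S of size 3, where X_S = 1 if the K_3 on S is monochromatic.
For a fixed S, the K_3 on S has C(3, 2) = 3 edges. P[all 3 edges red] = (1/2)^3, and likewise for blue, so P[monochromatic] = 2·(1/2)^3 = 2^{1 − 3} = 1/4.
Summing: E[X] = C(13, 3) · 2^{1 − 3} = 286 · 1/4 = 143/2.
Numerically: E[X] ≈ 71.5000.

E[X] = C(13,3)·2^(1−C(3,2)) = 143/2 ≈ 71.5000.


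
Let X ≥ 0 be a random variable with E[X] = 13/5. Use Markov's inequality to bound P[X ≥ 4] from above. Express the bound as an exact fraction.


μ = E[X] = 13/5, a = 4.
Markov: P[X ≥ 4] ≤ μ/a = (13/5)/4 = 13/20.
Numerically: ≈ 0.65000.
(Since a = 4 > μ = 2.60000, the bound 13/20 is < 1 and informative.)

P[X ≥ 4] ≤ 13/20 ≈ 0.65000.


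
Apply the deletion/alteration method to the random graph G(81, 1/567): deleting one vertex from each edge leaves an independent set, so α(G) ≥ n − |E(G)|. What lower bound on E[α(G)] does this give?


E[|E(G)|] = C(81, 2)·p = 3240 · (1/567) = 40/7.
E[α(G)] ≥ n − E[|E(G)|] = 81 − 40/7 = 527/7.
Numerically: ≈ 75.28571.
(This is only a lower bound; the true E[α(G)] may be larger.)

E[α(G)] ≥ 527/7 ≈ 75.28571.


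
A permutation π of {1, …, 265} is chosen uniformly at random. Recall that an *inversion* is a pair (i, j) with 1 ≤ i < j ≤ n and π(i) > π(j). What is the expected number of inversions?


Write X = Σ X_I over the C(265, 2) = 34980 pairs i < j, with X_I the indicator of one inversion.
There are 34980 indicators.
For each fixed pair i < j, the values π(i) and π(j) are two distinct elements of {1, …, 265} in uniformly random order; by symmetry P[π(i) > π(j)] = 1/2.
By linearity: E[X] = 34980 · (1/2) = C(265, 2) · (1/2) = 34980/2 = 17490 ≈ 17490.000.

E[X] = 17490 = 17490.000.


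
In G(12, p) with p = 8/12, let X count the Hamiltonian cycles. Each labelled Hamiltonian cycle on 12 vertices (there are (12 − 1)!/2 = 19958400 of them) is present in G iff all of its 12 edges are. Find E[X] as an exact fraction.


K_12 has (12 − 1)!/2 = 19958400 labelled Hamiltonian cycles.
For each such Hamiltonian cycle H, let X_H = 1 if all 12 edges of H are present in G. Then P[X_H = 1] = p^{12} = (2/3)^{12} = 4096/531441.
By linearity: E[X] = Σ_H E[X_H] = 19958400 · p^{12} = 19958400 · 4096/531441 = 1009254400/6561.
Numerically: E[X] ≈ 1.538e+05.

E[X] = 19958400 · (2/3)^{12} = 1009254400/6561 ≈ 1.538e+05.


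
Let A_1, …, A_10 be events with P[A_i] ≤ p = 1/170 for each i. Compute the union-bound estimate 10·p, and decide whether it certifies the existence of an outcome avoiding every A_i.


Union bound: P[∪_{i=1}^{10} A_i] ≤ Σ_i P[A_i] ≤ 10·p = 10·(1/170) = 1/17.
Numerically: 1/17 ≈ 0.0588.
Is 1/17 < 1? YES.
Since P[∪ A_i] ≤ 1/17 < 1, the complement has P[∩ A_i^c] ≥ 1 − 1/17 = 16/17 > 0, so some outcome avoids every A_i.

10·p = 1/17 ≈ 0.0588; existence CERTIFIED by the union bound.


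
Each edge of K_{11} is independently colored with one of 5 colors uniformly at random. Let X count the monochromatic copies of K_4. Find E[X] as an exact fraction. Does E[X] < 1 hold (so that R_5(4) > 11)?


E[X] = C(11, 4) · 5^{1 − 6} = 330 · 5^{−5} = 330/3125.
As a reduced fraction: E[X] = 66/625 ≈ 0.106.
Is E[X] < 1? YES.
Since E[X] < 1, there exists a 5-coloring of K_{11} with no monochromatic K_4; hence R_5(4) > 11.

E[X] = 66/625 ≈ 0.106; E[X] < 1, so R_5(4) > 11.


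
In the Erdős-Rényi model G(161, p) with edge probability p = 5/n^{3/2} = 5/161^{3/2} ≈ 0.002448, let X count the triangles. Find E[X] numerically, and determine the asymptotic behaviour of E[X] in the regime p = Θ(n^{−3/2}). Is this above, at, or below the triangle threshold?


Number of potential triangles: C(161, 3) = 682640.
Each occurs with probability p³ ≈ (0.002448)³ ≈ 1.466201e-08.
By linearity: E[X] = C(161, 3)·p³ ≈ 682640 · 1.466201e-08 ≈ 0.0100.
Since α = 3/2 > 1, p = c/n^{3/2} = o(1/n) is below the triangle threshold p ~ 1/n. Asymptotically E[X] ~ (c³/6)·n^{3(1−α)} = (5³/6)·n^{-1.5} → 0, so by Markov's inequality G has no triangles w.h.p.

E[X] ≈ 0.0100; in regime p = Θ(1/n^{3/2}) E[X] tends to 0 (below the triangle threshold p ~ 1/n).


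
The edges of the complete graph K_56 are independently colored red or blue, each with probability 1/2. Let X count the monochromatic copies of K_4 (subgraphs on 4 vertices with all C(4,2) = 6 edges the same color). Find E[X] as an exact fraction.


Let X = Σ_S X_S over the C(56, 4) = 367290 subsets S of size 4, where X_S = 1 if the K_4 on S is monochromatic.
For a fixed S, the K_4 on S has C(4, 2) = 6 edges. P[all 6 edges red] = (1/2)^6, and likewise for blue, so P[monochromatic] = 2·(1/2)^6 = 2^{1 − 6} = 1/32.
By linearity: E[X] = C(56, 4) · 2^{1 − 6} = 367290 · 1/32 = 183645/16.
Numerically: E[X] ≈ 11477.8125.

E[X] = C(56,4)·2^(1−C(4,2)) = 183645/16 ≈ 11477.8125.


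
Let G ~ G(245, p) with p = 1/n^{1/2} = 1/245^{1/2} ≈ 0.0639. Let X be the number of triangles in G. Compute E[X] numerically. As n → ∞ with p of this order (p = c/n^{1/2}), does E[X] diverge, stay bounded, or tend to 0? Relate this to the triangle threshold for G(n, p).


Number of potential triangles: C(245, 3) = 2421090.
Each occurs with probability p³ ≈ (0.0639)³ ≈ 2.60766e-04.
By linearity: E[X] = C(245, 3)·p³ ≈ 2421090 · 2.60766e-04 ≈ 631.338.
Since α = 1/2 < 1, p = c/n^{1/2} ≫ 1/n is above the triangle threshold p ~ 1/n. Asymptotically E[X] ~ (c³/6)·n^{3(1−α)} = (1³/6)·n^{1.5} → ∞; triangles are abundant w.h.p.

E[X] ≈ 631.338; in regime p = Θ(1/n^{1/2}) E[X] diverges (above the triangle threshold p ~ 1/n).


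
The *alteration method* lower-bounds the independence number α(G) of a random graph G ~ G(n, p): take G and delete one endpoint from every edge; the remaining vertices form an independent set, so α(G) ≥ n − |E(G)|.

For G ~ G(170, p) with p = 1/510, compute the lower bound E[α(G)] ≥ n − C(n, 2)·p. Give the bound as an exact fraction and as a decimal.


E[|E(G)|] = C(170, 2)·p = 14365 · (1/510) = 169/6.
E[α(G)] ≥ n − E[|E(G)|] = 170 − 169/6 = 851/6.
Numerically: ≈ 141.8333.
(This is only a lower bound; the true E[α(G)] may be larger.)

E[α(G)] ≥ 851/6 ≈ 141.8333.


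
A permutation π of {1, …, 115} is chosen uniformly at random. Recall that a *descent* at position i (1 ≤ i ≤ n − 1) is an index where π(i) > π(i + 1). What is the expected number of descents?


Write X = Σ X_I over i = 1, …, 114, with X_I the indicator of one descent.
There are 114 indicators.
For each fixed i, the pair (π(i), π(i+1)) is a uniformly random ordered pair of distinct values from {1, …, 115}; by symmetry P[π(i) > π(i+1)] = 1/2.
By linearity: E[X] = 114 · (1/2) = (115 − 1) · (1/2) = 57 ≈ 57.0000.

E[X] = 57 = 57.0000.


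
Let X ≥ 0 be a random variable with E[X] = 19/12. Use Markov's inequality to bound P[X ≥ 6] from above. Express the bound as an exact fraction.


μ = E[X] = 19/12, a = 6.
Markov: P[X ≥ 6] ≤ μ/a = (19/12)/6 = 19/72.
Numerically: ≈ 0.264.
(Since a = 6 > μ = 1.583, the bound 19/72 is < 1 and informative.)

P[X ≥ 6] ≤ 19/72 ≈ 0.264.


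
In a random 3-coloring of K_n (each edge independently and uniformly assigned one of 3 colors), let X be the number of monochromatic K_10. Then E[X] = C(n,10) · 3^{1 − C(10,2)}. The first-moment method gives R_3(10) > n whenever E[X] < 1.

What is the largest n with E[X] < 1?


We need C(n, 10) · 3^{1 − 45} < 1, i.e. C(n, 10) < 3^{45 − 1} = 984770902183611232881.
Check values of n near the boundary:
  n = 570: C(570, 10) = 921524823451961408691; 921524823451961408691 < 984770902183611232881? YES
  n = 571: C(571, 10) = 937951290893172842001; 937951290893172842001 < 984770902183611232881? YES
  n = 572: C(572, 10) = 954640815642161682606; 954640815642161682606 < 984770902183611232881? YES
  n = 573: C(573, 10) = 971597135635805762226; 971597135635805762226 < 984770902183611232881? YES
  n = 574: C(574, 10) = 988824035203816502691; 988824035203816502691 < 984770902183611232881? NO
The largest n with C(n, 10) < 984770902183611232881 is n = 573 (where E[X] = 35985079097622435638/36472996377170786403 ≈ 0.98662). Hence R_3(10) > 573, i.e. R_3(10) ≥ 574.

Largest n = 573; hence R_3(10) > 573.


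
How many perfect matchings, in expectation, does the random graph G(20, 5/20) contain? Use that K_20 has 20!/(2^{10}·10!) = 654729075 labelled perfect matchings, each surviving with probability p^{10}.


K_20 has 20!/(2^{10}·10!) = 654729075 labelled perfect matchings.
For each such perfect matching H, let X_H = 1 if all 10 edges of H are present in G. Then P[X_H = 1] = p^{10} = (1/4)^{10} = 1/1048576.
By linearity of expectation: E[X] = Σ_H E[X_H] = 654729075 · p^{10} = 654729075 · 1/1048576 = 654729075/1048576.
Numerically: E[X] ≈ 624.

E[X] = 654729075 · (1/4)^{10} = 654729075/1048576 ≈ 624.


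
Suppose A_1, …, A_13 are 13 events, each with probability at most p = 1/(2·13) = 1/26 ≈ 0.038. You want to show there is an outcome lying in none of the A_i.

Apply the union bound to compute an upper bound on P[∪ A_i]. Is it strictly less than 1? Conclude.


Union bound: P[∪_{i=1}^{13} A_i] ≤ Σ_i P[A_i] ≤ 13·p = 13·(1/26) = 1/2.
Numerically: 1/2 ≈ 0.500.
Is 1/2 < 1? YES.
Since P[∪ A_i] ≤ 1/2 < 1, the complement has P[∩ A_i^c] ≥ 1 − 1/2 = 1/2 > 0, so some outcome avoids every A_i.

13·p = 1/2 ≈ 0.500; existence CERTIFIED by the union bound.


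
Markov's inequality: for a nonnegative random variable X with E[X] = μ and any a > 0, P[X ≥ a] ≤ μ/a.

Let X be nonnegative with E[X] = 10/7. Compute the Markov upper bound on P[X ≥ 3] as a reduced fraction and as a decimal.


μ = E[X] = 10/7, a = 3.
Markov: P[X ≥ 3] ≤ μ/a = (10/7)/3 = 10/21.
Numerically: ≈ 0.47619.
(Since a = 3 > μ = 1.42857, the bound 10/21 is < 1 and informative.)

P[X ≥ 3] ≤ 10/21 ≈ 0.47619.


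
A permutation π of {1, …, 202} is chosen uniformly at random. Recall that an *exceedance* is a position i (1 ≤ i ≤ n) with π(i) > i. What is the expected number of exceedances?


Write X = Σ_{i=1}^{202} X_i, where X_i = 1_{π(i) > i}.
For each fixed i, π(i) is uniform over {1, …, 202} (marginal of a uniform permutation), so P[π(i) > i] = (n − i)/n. Summing: Σ_{i=1}^{202} (n − i)/n = (0 + 1 + … + 201)/202 = 202(202 − 1)/(2·202) = (202 − 1)/2.
Hence E[X] = Σ_{i=1}^{202} (202 − i)/202 = 201/2 ≈ 100.5000.

E[X] = 201/2 = 100.5000.


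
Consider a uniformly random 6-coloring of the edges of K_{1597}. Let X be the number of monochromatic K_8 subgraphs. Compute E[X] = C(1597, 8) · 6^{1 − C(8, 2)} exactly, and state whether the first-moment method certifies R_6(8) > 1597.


E[X] = C(1597, 8) · 6^{1 − 28} = 1031080153060953275445 · 6^{−27} = 1031080153060953275445/1023490369077469249536.
As a reduced fraction: E[X] = 38188153817072343535/37907050706572935168 ≈ 1.0074.
Is E[X] < 1? NO.
Since E[X] ≥ 1, the first-moment bound is inconclusive at n = 1597; it does NOT by itself certify R_6(8) > 1597.

E[X] = 38188153817072343535/37907050706572935168 ≈ 1.0074; E[X] ≥ 1; first-moment method inconclusive here.


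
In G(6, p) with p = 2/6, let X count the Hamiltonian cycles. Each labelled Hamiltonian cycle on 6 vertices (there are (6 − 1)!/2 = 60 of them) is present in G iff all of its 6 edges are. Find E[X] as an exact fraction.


K_6 has (6 − 1)!/2 = 60 labelled Hamiltonian cycles.
For each such Hamiltonian cycle H, let X_H = 1 if all 6 edges of H are present in G. Then P[X_H = 1] = p^{6} = (1/3)^{6} = 1/729.
By linearity of expectation: E[X] = Σ_H E[X_H] = 60 · p^{6} = 60 · 1/729 = 20/243.
Numerically: E[X] ≈ 0.0823.

E[X] = 60 · (1/3)^{6} = 20/243 ≈ 0.0823.


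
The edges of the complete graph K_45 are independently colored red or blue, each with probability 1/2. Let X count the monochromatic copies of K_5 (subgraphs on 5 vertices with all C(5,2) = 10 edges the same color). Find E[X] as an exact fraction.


Let X = Σ_S X_S over the C(45, 5) = 1221759 subsets S of size 5, where X_S = 1 if the K_5 on S is monochromatic.
For a fixed S, the K_5 on S has C(5, 2) = 10 edges. P[all 10 edges red] = (1/2)^10, and likewise for blue, so P[monochromatic] = 2·(1/2)^10 = 2^{1 − 10} = 1/512.
Summing: E[X] = C(45, 5) · 2^{1 − 10} = 1221759 · 1/512 = 1221759/512.
Numerically: E[X] ≈ 2386.24805.

E[X] = C(45,5)·2^(1−C(5,2)) = 1221759/512 ≈ 2386.24805.


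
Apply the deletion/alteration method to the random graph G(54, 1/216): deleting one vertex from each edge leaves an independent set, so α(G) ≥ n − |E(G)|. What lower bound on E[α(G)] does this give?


E[|E(G)|] = C(54, 2)·p = 1431 · (1/216) = 53/8.
E[α(G)] ≥ n − E[|E(G)|] = 54 − 53/8 = 379/8.
Numerically: ≈ 47.37500.
(This is only a lower bound; the true E[α(G)] may be larger.)

E[α(G)] ≥ 379/8 ≈ 47.37500.


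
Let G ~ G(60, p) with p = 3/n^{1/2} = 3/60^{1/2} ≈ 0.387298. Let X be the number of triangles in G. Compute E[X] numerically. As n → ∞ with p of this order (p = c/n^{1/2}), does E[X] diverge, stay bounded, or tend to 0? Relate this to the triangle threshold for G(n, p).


Number of potential triangles: C(60, 3) = 34220.
Each occurs with probability p³ ≈ (0.387298)³ ≈ 5.80947502e-02.
By linearity: E[X] = C(60, 3)·p³ ≈ 34220 · 5.80947502e-02 ≈ 1988.002352.
Since α = 1/2 < 1, p = c/n^{1/2} ≫ 1/n is above the triangle threshold p ~ 1/n. Asymptotically E[X] ~ (c³/6)·n^{3(1−α)} = (3³/6)·n^{1.5} → ∞; triangles are abundant w.h.p.

E[X] ≈ 1988.002352; in regime p = Θ(1/n^{1/2}) E[X] diverges (above the triangle threshold p ~ 1/n).


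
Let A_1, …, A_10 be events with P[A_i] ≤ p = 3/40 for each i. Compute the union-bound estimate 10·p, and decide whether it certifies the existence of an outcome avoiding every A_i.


Union bound: P[∪_{i=1}^{10} A_i] ≤ Σ_i P[A_i] ≤ 10·p = 10·(3/40) = 3/4.
Numerically: 3/4 ≈ 0.7500000.
Is 3/4 < 1? YES.
Since P[∪ A_i] ≤ 3/4 < 1, the complement has P[∩ A_i^c] ≥ 1 − 3/4 = 1/4 > 0, so some outcome avoids every A_i.

10·p = 3/4 ≈ 0.7500000; existence CERTIFIED by the union bound.


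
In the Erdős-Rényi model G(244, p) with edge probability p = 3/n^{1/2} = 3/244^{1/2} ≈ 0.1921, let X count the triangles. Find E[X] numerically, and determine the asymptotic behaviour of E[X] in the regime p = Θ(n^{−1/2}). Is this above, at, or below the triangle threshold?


Number of potential triangles: C(244, 3) = 2391444.
Each occurs with probability p³ ≈ (0.1921)³ ≈ 7.084008e-03.
By linearity: E[X] = C(244, 3)·p³ ≈ 2391444 · 7.084008e-03 ≈ 16941.0077.
Since α = 1/2 < 1, p = c/n^{1/2} ≫ 1/n is above the triangle threshold p ~ 1/n. Asymptotically E[X] ~ (c³/6)·n^{3(1−α)} = (3³/6)·n^{1.5} → ∞; triangles are abundant w.h.p.

E[X] ≈ 16941.0077; in regime p = Θ(1/n^{1/2}) E[X] diverges (above the triangle threshold p ~ 1/n).


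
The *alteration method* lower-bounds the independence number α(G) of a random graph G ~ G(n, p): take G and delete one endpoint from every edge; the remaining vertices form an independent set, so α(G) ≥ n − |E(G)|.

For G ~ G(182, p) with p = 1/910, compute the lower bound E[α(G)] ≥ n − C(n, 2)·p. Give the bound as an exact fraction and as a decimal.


E[|E(G)|] = C(182, 2)·p = 16471 · (1/910) = 181/10.
E[α(G)] ≥ n − E[|E(G)|] = 182 − 181/10 = 1639/10.
Numerically: ≈ 163.900.
(This is only a lower bound; the true E[α(G)] may be larger.)

E[α(G)] ≥ 1639/10 ≈ 163.900.


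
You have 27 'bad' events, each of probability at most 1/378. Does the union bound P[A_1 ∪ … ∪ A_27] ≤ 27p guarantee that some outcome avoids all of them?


Union bound: P[∪_{i=1}^{27} A_i] ≤ Σ_i P[A_i] ≤ 27·p = 27·(1/378) = 1/14.
Numerically: 1/14 ≈ 0.0714286.
Is 1/14 < 1? YES.
Since P[∪ A_i] ≤ 1/14 < 1, the complement has P[∩ A_i^c] ≥ 1 − 1/14 = 13/14 > 0, so some outcome avoids every A_i.

27·p = 1/14 ≈ 0.0714286; existence CERTIFIED by the union bound.


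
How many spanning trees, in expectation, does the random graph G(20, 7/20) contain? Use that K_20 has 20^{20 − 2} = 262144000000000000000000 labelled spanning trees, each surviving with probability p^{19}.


K_20 has 20^{20 − 2} = 262144000000000000000000 labelled spanning trees.
For each such spanning tree H, let X_H = 1 if all 19 edges of H are present in G. Then P[X_H = 1] = p^{19} = (7/20)^{19} = 11398895185373143/5242880000000000000000000.
Summing the indicators: E[X] = Σ_H E[X_H] = 262144000000000000000000 · p^{19} = 262144000000000000000000 · 11398895185373143/5242880000000000000000000 = 11398895185373143/20.
Numerically: E[X] ≈ 5.699e+14.

E[X] = 262144000000000000000000 · (7/20)^{19} = 11398895185373143/20 ≈ 5.699e+14.


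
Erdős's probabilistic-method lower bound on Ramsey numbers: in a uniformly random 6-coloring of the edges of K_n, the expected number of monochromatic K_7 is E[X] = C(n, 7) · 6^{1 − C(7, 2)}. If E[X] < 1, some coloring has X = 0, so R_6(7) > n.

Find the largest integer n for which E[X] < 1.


We need C(n, 7) · 6^{1 − 21} < 1, i.e. C(n, 7) < 6^{21 − 1} = 3656158440062976.
Check values of n near the boundary:
  n = 563: C(563, 7) = 3426622515769596; 3426622515769596 < 3656158440062976? YES
  n = 564: C(564, 7) = 3469685994423792; 3469685994423792 < 3656158440062976? YES
  n = 565: C(565, 7) = 3513212521235560; 3513212521235560 < 3656158440062976? YES
  n = 566: C(566, 7) = 3557206237959440; 3557206237959440 < 3656158440062976? YES
  n = 567: C(567, 7) = 3601671315933933; 3601671315933933 < 3656158440062976? YES
  n = 568: C(568, 7) = 3646611956239704; 3646611956239704 < 3656158440062976? YES
  n = 569: C(569, 7) = 3692032389858348; 3692032389858348 < 3656158440062976? NO
The largest n with C(n, 7) < 3656158440062976 is n = 568 (where E[X] = 16882462760369/16926659444736 ≈ 0.997389). Hence R_6(7) > 568, i.e. R_6(7) ≥ 569.

Largest n = 568; hence R_6(7) > 568.


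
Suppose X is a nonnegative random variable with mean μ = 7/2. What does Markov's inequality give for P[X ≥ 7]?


μ = E[X] = 7/2, a = 7.
Markov: P[X ≥ 7] ≤ μ/a = (7/2)/7 = 1/2.
Numerically: ≈ 0.500000.
(Since a = 7 > μ = 3.500000, the bound 1/2 is < 1 and informative.)

P[X ≥ 7] ≤ 1/2 ≈ 0.500000.


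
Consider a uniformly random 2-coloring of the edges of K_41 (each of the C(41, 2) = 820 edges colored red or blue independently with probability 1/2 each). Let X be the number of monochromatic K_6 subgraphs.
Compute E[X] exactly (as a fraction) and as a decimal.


Let X = Σ_S X_S over the C(41, 6) = 4496388 subsets S of size 6, where X_S = 1 if the K_6 on S is monochromatic.
For a fixed S, the K_6 on S has C(6, 2) = 15 edges. P[all 15 edges red] = (1/2)^15, and likewise for blue, so P[monochromatic] = 2·(1/2)^15 = 2^{1 − 15} = 1/16384.
By linearity of expectation: E[X] = C(41, 6) · 2^{1 − 15} = 4496388 · 1/16384 = 1124097/4096.
Numerically: E[X] ≈ 274.4377.

E[X] = C(41,6)·2^(1−C(6,2)) = 1124097/4096 ≈ 274.4377.


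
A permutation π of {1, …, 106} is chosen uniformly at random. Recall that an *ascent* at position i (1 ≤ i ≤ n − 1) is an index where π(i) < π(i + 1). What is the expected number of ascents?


Write X = Σ X_I over i = 1, …, 105, with X_I the indicator of one ascent.
There are 105 indicators.
For each fixed i, the pair (π(i), π(i+1)) is a uniformly random ordered pair of distinct values from {1, …, 106}; by symmetry P[π(i) < π(i+1)] = 1/2.
By linearity: E[X] = 105 · (1/2) = (106 − 1) · (1/2) = 105/2 ≈ 52.5000.

E[X] = 105/2 = 52.5000.


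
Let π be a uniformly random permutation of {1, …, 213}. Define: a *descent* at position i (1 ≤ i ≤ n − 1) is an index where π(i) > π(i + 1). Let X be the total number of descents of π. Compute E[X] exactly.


Write X = Σ X_I over i = 1, …, 212, with X_I the indicator of one descent.
There are 212 indicators.
For each fixed i, the pair (π(i), π(i+1)) is a uniformly random ordered pair of distinct values from {1, …, 213}; by symmetry P[π(i) > π(i+1)] = 1/2.
By linearity: E[X] = 212 · (1/2) = (213 − 1) · (1/2) = 106 ≈ 106.00000.

E[X] = 106 = 106.00000.
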